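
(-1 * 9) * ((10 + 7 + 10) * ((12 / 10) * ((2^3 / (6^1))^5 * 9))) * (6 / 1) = -331776 / 5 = -66355.20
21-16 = 5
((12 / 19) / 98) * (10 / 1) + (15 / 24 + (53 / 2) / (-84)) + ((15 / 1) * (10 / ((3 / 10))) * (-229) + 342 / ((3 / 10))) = -633226871 / 5586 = -113359.63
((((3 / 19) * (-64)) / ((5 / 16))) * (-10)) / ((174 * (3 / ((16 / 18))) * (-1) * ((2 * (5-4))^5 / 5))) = -1280 / 14877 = -0.09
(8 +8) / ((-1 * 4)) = -4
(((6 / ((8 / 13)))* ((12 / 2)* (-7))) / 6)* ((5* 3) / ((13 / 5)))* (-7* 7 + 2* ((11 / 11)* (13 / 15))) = 74445 / 4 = 18611.25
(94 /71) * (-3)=-282 /71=-3.97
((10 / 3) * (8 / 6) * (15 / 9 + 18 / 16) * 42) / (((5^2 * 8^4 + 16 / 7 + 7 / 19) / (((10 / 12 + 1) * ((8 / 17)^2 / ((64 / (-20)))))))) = -68614700 / 106273372059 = -0.00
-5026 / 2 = -2513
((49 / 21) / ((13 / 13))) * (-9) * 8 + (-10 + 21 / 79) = -14041 / 79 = -177.73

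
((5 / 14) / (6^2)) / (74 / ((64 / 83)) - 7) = 20 / 179361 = 0.00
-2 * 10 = -20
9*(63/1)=567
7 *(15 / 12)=35 / 4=8.75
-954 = -954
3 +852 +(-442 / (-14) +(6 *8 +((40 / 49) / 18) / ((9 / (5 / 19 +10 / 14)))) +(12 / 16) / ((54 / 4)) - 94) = 887500501 / 1055754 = 840.63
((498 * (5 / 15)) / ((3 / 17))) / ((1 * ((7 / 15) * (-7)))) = -14110 / 49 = -287.96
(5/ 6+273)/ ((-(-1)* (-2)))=-1643/ 12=-136.92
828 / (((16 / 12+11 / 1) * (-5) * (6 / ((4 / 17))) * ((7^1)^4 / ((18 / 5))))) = -29808 / 37755725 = -0.00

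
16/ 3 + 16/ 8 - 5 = 7/ 3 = 2.33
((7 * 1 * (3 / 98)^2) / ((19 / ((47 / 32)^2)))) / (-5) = -19881 / 133468160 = -0.00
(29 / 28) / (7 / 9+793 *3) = 261 / 599704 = 0.00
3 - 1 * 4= -1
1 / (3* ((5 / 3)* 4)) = 0.05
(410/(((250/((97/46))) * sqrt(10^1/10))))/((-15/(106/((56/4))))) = -1.75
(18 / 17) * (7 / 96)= 21 / 272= 0.08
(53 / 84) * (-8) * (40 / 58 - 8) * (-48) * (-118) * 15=636407040 / 203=3135010.05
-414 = -414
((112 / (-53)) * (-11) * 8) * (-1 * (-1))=9856 / 53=185.96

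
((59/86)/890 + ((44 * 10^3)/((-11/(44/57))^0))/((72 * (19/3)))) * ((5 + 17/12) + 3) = 47569990019/52353360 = 908.63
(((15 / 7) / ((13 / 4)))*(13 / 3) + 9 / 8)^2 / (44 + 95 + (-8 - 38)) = 49729 / 291648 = 0.17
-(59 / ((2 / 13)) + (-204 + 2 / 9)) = -3235 / 18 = -179.72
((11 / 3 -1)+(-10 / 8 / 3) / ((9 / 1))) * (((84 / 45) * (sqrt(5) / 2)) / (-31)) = -1981 * sqrt(5) / 25110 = -0.18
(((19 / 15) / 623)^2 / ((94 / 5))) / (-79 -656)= -0.00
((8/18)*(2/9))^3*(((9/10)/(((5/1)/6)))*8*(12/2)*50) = 16384/6561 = 2.50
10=10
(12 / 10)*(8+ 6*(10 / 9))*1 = 88 / 5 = 17.60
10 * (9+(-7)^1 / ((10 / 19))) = -43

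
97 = 97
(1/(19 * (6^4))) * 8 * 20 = 10/1539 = 0.01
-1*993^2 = -986049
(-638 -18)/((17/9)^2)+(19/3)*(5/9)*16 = -995392/7803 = -127.57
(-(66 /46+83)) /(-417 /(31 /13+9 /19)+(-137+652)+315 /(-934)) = -320140642 /1398225223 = -0.23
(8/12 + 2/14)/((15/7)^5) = 40817/2278125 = 0.02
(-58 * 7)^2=164836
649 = 649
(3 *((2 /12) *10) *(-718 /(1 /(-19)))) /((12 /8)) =136420 /3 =45473.33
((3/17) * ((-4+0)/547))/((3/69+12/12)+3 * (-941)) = 92/201183865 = 0.00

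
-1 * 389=-389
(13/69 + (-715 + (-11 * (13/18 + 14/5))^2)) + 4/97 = 14210419439/18071100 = 786.36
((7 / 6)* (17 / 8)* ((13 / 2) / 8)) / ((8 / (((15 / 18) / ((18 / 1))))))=7735 / 663552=0.01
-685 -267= -952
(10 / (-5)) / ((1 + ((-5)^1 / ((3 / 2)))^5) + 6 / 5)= 2430 / 497327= 0.00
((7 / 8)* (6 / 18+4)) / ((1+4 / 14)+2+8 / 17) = 10829 / 10728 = 1.01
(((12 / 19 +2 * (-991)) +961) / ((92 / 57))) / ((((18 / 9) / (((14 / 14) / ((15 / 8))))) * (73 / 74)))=-1434638 / 8395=-170.89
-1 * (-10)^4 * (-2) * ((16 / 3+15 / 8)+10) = 1032500 / 3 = 344166.67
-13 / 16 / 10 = -13 / 160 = -0.08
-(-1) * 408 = 408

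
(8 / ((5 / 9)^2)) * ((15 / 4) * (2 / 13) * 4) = 3888 / 65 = 59.82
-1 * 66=-66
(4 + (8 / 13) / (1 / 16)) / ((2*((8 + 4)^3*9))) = 5 / 11232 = 0.00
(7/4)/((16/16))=7/4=1.75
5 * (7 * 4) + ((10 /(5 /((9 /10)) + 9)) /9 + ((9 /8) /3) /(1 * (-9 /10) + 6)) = 1248455 /8908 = 140.15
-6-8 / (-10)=-26 / 5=-5.20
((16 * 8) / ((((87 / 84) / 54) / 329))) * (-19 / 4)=-302448384 / 29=-10429254.62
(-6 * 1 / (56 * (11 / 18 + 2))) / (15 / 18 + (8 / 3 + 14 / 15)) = -405 / 43757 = -0.01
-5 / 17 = -0.29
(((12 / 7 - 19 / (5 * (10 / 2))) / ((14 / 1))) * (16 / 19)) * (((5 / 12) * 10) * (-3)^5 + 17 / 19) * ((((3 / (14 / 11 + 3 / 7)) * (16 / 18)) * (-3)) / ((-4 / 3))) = -1694786808 / 8275925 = -204.79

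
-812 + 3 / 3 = -811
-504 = -504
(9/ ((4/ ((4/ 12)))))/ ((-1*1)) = -3/ 4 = -0.75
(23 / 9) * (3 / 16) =23 / 48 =0.48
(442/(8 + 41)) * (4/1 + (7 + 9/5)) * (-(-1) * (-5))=-28288/49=-577.31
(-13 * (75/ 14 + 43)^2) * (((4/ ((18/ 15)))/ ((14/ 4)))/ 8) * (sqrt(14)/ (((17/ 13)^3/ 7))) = -65451672845 * sqrt(14)/ 5777688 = -42386.81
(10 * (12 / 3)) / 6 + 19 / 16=377 / 48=7.85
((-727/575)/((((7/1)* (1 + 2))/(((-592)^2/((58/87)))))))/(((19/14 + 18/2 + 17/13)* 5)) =-3312235264/6103625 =-542.67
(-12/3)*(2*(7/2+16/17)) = -604/17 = -35.53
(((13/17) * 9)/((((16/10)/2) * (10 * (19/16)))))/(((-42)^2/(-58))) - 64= -1013305/15827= -64.02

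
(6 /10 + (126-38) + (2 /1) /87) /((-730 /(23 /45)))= -886673 /14289750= -0.06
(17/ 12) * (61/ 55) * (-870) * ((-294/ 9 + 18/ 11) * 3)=15397376/ 121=127251.04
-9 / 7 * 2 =-18 / 7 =-2.57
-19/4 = -4.75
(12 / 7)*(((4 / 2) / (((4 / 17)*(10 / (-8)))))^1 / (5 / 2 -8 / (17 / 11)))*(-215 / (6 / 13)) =-99416 / 49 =-2028.90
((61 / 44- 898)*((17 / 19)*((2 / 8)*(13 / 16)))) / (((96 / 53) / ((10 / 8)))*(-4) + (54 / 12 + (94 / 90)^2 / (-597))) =558631624949775 / 4449939691648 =125.54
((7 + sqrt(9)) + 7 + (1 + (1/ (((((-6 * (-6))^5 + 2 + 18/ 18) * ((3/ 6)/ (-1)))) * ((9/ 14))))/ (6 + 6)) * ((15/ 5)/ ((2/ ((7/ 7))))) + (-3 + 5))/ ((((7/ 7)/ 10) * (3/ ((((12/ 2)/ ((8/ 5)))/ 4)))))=139450125275/ 2176782444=64.06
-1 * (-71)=71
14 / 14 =1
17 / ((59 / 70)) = 1190 / 59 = 20.17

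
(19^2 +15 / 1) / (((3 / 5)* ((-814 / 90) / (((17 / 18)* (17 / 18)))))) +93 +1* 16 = 518651 / 10989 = 47.20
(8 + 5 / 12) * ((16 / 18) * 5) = 1010 / 27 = 37.41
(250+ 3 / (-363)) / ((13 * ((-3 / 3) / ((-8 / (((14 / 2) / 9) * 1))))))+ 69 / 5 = 11649399 / 55055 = 211.60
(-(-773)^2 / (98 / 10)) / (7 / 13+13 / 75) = -2912953875 / 34006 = -85660.00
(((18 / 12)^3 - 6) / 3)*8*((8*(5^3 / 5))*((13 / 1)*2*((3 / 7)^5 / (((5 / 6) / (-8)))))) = 12130560 / 2401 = 5052.29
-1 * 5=-5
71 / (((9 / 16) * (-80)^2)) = 71 / 3600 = 0.02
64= 64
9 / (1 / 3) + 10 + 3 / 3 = 38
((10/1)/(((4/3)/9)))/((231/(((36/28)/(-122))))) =-405/131516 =-0.00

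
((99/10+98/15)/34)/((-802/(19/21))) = -551/1010520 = -0.00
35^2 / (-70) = -35 / 2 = -17.50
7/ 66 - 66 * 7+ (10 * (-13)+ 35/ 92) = -1795835/ 3036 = -591.51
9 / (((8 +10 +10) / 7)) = 9 / 4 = 2.25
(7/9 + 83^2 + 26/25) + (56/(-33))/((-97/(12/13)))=21506120414/3120975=6890.83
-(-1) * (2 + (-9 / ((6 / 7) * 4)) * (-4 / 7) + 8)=23 / 2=11.50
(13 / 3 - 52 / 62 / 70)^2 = 197852356 / 10595025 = 18.67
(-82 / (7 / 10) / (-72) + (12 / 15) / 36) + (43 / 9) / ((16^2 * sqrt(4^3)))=1.65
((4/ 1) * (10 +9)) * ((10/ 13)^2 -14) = -172216/ 169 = -1019.03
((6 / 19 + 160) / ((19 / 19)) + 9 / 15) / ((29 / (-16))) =-244592 / 2755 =-88.78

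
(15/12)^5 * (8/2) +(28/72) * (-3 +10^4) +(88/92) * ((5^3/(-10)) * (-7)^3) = 423989851/52992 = 8001.02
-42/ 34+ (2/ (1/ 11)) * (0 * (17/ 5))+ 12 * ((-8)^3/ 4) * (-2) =52203/ 17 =3070.76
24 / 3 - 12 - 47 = -51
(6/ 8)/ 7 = 3/ 28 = 0.11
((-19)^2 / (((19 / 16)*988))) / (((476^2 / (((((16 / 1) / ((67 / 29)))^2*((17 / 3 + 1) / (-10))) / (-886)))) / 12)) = 0.00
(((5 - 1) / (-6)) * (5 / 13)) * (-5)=50 / 39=1.28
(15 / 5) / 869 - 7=-6080 / 869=-7.00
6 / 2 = 3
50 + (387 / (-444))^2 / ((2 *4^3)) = 140202241 / 2803712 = 50.01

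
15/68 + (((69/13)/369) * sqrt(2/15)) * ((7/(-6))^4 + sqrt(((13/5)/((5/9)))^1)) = 55223 * sqrt(30)/31084560 + 23 * sqrt(390)/39975 + 15/68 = 0.24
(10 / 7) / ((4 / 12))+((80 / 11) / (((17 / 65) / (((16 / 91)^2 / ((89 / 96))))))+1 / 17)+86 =967626239 / 10601591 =91.27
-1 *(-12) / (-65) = -12 / 65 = -0.18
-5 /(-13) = 5 /13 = 0.38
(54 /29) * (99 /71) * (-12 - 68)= -427680 /2059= -207.71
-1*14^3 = -2744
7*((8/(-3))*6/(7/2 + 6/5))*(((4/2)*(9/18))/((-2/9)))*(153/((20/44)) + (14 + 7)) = 1802304/47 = 38346.89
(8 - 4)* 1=4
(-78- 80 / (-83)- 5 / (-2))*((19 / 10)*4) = -235087 / 415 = -566.47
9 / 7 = 1.29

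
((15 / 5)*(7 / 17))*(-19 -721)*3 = -46620 / 17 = -2742.35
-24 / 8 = -3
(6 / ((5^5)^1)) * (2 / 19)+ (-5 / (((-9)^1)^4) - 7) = -2727133768 / 389559375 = -7.00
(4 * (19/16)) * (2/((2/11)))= 209/4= 52.25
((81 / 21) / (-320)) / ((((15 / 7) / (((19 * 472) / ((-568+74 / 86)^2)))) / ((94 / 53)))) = -97418263 / 350227397300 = -0.00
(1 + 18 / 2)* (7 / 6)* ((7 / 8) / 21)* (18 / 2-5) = 35 / 18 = 1.94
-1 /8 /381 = -1 /3048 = -0.00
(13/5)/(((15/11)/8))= 1144/75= 15.25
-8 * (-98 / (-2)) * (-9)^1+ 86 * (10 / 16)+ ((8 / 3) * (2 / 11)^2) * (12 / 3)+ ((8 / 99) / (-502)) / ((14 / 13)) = 27415592579 / 7653492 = 3582.10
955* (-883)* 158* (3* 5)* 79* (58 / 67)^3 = -102423375631.03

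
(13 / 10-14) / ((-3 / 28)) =1778 / 15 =118.53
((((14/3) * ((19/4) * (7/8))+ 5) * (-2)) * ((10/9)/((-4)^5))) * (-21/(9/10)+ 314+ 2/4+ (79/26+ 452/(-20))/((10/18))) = 292231247/21565440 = 13.55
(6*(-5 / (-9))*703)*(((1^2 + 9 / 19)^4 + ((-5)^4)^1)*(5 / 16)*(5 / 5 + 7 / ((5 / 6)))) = 713557618295 / 164616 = 4334679.61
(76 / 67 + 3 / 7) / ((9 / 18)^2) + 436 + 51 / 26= 5416735 / 12194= 444.21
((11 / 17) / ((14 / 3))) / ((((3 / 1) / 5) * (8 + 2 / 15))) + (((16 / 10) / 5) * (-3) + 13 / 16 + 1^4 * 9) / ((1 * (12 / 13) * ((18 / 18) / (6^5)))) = 54132895239 / 725900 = 74573.49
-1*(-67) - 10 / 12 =397 / 6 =66.17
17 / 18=0.94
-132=-132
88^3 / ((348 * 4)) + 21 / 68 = 2898083 / 5916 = 489.87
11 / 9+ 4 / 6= 17 / 9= 1.89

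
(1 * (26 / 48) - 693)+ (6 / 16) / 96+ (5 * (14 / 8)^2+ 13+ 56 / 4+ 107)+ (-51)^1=-456301 / 768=-594.14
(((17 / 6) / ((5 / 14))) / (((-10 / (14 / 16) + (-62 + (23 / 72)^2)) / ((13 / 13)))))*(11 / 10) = -7916832 / 66521825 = -0.12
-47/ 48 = -0.98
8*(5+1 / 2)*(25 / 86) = 550 / 43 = 12.79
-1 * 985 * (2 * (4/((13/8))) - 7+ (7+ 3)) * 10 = -1014550/13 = -78042.31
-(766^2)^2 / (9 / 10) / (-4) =95634056537.78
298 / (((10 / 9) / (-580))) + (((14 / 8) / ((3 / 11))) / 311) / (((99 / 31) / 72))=-145133314 / 933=-155555.53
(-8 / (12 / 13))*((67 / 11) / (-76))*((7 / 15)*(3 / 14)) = 871 / 12540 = 0.07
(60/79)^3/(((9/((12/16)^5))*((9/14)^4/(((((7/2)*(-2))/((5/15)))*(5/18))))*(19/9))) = -10504375/56206446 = -0.19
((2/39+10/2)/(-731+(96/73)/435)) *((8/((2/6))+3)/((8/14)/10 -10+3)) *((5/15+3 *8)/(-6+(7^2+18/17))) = 12938945225/871803467613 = 0.01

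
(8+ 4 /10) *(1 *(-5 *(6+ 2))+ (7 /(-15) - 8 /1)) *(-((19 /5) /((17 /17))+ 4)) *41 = 16274622 /125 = 130196.98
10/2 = 5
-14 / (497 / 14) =-28 / 71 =-0.39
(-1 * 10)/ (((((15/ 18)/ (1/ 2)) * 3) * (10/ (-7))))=7/ 5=1.40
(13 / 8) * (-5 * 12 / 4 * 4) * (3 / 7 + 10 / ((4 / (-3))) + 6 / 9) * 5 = 3122.32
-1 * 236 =-236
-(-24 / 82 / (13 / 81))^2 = -944784 / 284089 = -3.33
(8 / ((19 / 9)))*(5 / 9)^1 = 40 / 19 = 2.11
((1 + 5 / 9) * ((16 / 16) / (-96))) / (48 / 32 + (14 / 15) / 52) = -455 / 42624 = -0.01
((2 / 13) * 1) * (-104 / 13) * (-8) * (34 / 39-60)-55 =-323053 / 507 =-637.19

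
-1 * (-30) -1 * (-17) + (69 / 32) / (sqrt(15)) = 23 * sqrt(15) / 160 + 47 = 47.56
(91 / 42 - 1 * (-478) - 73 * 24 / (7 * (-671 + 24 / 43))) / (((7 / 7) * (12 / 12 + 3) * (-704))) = -581846459 / 3409663488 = -0.17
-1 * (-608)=608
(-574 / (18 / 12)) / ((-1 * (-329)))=-164 / 141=-1.16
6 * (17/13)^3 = 13.42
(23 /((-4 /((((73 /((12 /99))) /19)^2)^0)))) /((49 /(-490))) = 115 /2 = 57.50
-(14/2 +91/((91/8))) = -15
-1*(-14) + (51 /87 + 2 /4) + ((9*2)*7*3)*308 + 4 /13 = 87795303 /754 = 116439.39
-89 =-89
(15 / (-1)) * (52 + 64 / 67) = -53220 / 67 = -794.33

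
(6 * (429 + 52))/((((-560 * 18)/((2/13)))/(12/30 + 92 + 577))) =-123839/4200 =-29.49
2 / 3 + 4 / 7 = 26 / 21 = 1.24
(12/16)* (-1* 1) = -3/4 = -0.75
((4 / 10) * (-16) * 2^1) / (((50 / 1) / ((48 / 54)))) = -256 / 1125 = -0.23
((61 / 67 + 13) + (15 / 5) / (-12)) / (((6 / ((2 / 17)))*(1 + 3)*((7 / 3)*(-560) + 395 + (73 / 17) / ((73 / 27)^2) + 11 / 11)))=-267253 / 3632177200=-0.00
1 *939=939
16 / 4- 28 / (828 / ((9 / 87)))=7997 / 2001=4.00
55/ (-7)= -55/ 7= -7.86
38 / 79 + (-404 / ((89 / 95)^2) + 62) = -248943844 / 625759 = -397.83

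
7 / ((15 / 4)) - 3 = -17 / 15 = -1.13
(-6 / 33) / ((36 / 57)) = -19 / 66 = -0.29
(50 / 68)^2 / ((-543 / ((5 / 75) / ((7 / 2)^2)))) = -125 / 23068269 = -0.00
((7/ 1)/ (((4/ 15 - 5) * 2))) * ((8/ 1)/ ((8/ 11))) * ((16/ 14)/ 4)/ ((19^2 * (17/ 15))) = -2475/ 435727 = -0.01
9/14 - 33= -453/14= -32.36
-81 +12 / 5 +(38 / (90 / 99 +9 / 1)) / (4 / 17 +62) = -22643008 / 288305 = -78.54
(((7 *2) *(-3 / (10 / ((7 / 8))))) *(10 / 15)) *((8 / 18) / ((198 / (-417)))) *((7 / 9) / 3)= 47677 / 80190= 0.59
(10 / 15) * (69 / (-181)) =-46 / 181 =-0.25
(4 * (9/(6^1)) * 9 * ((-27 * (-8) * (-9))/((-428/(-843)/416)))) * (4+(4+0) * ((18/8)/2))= -78229374912/107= -731115653.38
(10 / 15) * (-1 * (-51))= 34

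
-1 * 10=-10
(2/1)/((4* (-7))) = -1/14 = -0.07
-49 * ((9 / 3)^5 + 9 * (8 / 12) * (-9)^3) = 202419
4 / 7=0.57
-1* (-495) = 495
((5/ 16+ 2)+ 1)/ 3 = 53/ 48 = 1.10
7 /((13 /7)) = 49 /13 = 3.77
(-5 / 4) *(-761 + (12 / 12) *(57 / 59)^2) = 950.08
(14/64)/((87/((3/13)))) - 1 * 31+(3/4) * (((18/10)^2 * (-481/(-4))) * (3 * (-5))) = -266259231/60320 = -4414.11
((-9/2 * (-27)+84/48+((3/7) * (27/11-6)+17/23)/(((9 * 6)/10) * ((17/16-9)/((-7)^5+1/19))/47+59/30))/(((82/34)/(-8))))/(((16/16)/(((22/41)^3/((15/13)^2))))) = -29234949829463483248/618215783527362825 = -47.29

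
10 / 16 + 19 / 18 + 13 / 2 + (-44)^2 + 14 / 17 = 2380685 / 1224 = 1945.00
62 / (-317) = -62 / 317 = -0.20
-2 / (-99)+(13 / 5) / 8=1367 / 3960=0.35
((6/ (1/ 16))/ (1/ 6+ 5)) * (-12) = -222.97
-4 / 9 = -0.44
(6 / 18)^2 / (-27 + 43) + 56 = 56.01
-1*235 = -235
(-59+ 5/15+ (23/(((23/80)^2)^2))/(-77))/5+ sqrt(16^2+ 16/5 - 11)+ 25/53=-14900338627/744802905+ sqrt(6205)/5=-4.25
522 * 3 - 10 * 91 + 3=659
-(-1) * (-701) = -701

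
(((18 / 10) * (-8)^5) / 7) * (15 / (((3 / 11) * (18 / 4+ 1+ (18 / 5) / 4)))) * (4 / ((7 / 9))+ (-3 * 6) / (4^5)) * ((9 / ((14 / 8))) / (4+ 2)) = -109111860 / 343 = -318110.38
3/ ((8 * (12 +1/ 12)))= 9/ 290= 0.03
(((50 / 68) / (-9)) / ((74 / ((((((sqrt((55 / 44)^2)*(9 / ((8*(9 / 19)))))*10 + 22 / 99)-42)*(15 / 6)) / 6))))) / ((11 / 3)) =217625 / 143472384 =0.00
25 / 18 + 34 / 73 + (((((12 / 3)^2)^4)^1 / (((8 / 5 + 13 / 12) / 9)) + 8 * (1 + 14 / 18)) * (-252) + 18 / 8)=-3348340522715 / 60444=-55395746.85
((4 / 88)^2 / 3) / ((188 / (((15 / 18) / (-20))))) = -1 / 6551424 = -0.00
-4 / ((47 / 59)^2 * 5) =-13924 / 11045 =-1.26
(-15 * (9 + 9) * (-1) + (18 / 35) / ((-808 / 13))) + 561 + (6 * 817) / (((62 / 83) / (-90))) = -258524578887 / 438340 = -589780.94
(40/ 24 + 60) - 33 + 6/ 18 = 29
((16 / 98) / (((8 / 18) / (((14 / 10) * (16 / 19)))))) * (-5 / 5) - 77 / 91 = -11059 / 8645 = -1.28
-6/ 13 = -0.46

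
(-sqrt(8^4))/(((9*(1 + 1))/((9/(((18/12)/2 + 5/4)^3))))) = -4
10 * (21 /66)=35 /11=3.18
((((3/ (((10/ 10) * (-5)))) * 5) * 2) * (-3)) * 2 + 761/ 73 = 3389/ 73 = 46.42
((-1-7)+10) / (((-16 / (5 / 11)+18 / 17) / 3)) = -0.18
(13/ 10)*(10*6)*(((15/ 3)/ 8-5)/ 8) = -1365/ 32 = -42.66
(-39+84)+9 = 54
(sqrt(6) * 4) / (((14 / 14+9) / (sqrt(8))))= 8 * sqrt(3) / 5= 2.77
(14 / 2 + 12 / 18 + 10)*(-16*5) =-4240 / 3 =-1413.33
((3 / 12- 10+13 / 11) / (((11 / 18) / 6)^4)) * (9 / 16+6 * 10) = -776569224132 / 161051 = -4821883.90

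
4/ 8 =1/ 2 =0.50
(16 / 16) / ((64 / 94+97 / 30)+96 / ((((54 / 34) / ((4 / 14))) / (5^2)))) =29610 / 12899899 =0.00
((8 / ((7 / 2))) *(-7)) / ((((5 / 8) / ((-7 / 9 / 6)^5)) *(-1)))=-67228 / 71744535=-0.00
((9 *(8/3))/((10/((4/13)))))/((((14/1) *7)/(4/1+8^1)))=288/3185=0.09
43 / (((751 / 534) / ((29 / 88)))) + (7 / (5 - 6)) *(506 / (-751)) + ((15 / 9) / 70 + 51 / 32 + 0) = 91097603 / 5551392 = 16.41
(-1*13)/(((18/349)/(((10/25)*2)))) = -9074/45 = -201.64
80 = 80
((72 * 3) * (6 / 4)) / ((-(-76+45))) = 324 / 31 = 10.45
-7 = -7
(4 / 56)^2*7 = 1 / 28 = 0.04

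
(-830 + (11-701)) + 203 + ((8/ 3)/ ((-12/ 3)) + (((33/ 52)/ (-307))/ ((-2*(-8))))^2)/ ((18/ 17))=-4642057499846413/ 3523036667904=-1317.63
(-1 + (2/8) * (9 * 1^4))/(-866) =-5/3464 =-0.00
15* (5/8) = 9.38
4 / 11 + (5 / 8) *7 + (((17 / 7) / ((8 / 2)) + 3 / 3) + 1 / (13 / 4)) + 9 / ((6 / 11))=23.15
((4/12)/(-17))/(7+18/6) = -1/510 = -0.00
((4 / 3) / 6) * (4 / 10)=4 / 45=0.09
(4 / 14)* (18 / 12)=3 / 7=0.43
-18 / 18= -1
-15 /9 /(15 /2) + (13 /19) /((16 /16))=79 /171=0.46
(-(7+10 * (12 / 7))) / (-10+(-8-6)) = 169 / 168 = 1.01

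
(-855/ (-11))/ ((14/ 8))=3420/ 77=44.42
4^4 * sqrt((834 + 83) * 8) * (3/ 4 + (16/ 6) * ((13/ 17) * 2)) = 126080 * sqrt(1834)/ 51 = 105870.68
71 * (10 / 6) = 355 / 3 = 118.33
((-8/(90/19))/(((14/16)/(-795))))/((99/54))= 64448/77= 836.99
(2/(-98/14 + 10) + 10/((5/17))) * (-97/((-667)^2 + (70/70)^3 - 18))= -0.01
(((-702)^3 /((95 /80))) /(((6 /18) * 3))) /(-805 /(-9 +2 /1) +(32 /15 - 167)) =5842078.38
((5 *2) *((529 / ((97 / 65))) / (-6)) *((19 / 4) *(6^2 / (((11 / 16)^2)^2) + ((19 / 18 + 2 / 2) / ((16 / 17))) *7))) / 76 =-127902154594175 / 19632526848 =-6514.81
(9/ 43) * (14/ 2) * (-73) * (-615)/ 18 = 314265/ 86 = 3654.24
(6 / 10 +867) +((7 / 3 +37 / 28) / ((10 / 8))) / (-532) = 867.59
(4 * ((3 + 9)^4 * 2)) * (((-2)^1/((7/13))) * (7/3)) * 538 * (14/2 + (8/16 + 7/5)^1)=-34419879936/5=-6883975987.20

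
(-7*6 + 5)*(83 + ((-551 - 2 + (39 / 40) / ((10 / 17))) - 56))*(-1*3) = -23280807 / 400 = -58202.02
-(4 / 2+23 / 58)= -139 / 58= -2.40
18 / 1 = 18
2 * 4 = 8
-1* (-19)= 19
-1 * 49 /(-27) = 49 /27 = 1.81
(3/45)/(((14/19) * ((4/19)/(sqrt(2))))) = 361 * sqrt(2)/840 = 0.61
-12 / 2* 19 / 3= -38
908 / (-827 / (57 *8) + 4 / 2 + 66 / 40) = 2070240 / 4187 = 494.44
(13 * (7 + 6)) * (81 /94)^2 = 125.49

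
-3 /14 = -0.21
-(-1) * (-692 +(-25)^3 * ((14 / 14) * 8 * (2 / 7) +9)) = -1239219 / 7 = -177031.29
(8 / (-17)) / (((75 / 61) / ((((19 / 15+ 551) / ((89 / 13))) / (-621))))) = 52553696 / 1057019625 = 0.05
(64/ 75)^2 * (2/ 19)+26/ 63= 366094/ 748125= 0.49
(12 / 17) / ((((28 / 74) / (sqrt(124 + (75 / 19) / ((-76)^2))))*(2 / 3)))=333*sqrt(258558289) / 171836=31.16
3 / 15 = 1 / 5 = 0.20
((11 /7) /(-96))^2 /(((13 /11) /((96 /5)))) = 1331 /305760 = 0.00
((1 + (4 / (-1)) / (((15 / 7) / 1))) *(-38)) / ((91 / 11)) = 418 / 105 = 3.98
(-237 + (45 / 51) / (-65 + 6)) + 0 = -237726 / 1003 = -237.01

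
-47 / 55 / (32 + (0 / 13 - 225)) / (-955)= -47 / 10137325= -0.00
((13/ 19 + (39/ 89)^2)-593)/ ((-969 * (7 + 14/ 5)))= 445570175/ 7145843019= 0.06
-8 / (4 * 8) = -1 / 4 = -0.25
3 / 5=0.60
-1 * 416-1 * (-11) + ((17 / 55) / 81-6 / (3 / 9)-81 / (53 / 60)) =-121527044 / 236115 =-514.69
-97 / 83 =-1.17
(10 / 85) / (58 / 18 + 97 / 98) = 1764 / 63155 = 0.03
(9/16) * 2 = 9/8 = 1.12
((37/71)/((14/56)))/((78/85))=6290/2769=2.27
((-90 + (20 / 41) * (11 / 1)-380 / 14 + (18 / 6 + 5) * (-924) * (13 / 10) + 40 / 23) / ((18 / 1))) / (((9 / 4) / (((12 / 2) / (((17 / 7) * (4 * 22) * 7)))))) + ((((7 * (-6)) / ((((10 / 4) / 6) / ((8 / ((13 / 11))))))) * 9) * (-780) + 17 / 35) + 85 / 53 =134303549219368 / 28038219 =4790017.13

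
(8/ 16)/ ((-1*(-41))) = 1/ 82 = 0.01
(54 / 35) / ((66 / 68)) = 612 / 385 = 1.59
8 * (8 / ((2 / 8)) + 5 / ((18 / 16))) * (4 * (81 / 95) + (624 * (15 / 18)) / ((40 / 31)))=101310016 / 855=118491.25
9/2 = 4.50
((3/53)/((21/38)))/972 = 19/180306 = 0.00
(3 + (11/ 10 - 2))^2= 441/ 100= 4.41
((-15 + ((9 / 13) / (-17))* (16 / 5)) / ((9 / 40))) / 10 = -22292 / 3315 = -6.72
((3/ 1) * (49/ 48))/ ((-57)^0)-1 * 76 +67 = -95/ 16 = -5.94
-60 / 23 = -2.61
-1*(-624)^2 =-389376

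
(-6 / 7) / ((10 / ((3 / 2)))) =-9 / 70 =-0.13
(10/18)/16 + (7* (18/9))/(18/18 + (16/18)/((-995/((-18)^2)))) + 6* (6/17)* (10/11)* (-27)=-87686525/2719728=-32.24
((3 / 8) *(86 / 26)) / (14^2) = 129 / 20384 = 0.01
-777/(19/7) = -5439/19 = -286.26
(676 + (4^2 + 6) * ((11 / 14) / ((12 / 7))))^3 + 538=558052515001 / 1728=322947057.29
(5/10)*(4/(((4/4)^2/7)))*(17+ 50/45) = 2282/9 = 253.56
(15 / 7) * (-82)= -1230 / 7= -175.71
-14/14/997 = -0.00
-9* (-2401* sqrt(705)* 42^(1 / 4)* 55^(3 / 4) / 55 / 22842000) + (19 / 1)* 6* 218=2401* 33^(3 / 4)* sqrt(47)* 70^(1 / 4) / 27918000 + 24852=24852.02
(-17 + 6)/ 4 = -11/ 4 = -2.75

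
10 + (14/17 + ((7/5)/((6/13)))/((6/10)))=4859/306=15.88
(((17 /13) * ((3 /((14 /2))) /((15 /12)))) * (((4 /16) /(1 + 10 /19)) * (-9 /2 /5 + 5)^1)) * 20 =79458 /13195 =6.02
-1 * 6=-6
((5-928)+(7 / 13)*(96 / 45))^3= -5808800031688081 / 7414875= -783398240.93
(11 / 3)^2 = 121 / 9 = 13.44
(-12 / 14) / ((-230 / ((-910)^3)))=-64591800 / 23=-2808339.13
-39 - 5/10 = -39.50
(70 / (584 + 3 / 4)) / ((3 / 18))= 1680 / 2339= 0.72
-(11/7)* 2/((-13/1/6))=1.45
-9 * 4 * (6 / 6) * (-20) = 720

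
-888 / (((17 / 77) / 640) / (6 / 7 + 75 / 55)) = -97182720 / 17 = -5716630.59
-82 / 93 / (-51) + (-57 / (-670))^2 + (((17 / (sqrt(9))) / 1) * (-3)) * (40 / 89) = -1443162673177 / 189492810300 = -7.62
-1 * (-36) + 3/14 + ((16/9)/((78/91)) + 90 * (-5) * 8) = -1346327/378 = -3561.71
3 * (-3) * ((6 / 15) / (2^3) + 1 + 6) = -1269 / 20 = -63.45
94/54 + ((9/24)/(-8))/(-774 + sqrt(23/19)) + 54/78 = 3 * sqrt(437)/728474944 + 311066543797/127847352672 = 2.43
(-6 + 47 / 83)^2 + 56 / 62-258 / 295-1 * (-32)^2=-62649995657 / 62999905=-994.45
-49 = -49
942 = 942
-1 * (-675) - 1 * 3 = 672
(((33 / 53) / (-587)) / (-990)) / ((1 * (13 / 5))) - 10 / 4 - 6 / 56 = -88573003 / 33973212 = -2.61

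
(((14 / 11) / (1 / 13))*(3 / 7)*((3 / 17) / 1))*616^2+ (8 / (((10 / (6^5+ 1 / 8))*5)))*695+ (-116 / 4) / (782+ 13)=36207559627 / 27030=1339532.36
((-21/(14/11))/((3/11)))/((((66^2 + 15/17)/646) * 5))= -664411/370335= -1.79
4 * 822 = 3288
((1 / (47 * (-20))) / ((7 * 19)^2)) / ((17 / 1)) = -1 / 282670220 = -0.00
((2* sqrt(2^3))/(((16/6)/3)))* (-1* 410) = -1845* sqrt(2) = -2609.22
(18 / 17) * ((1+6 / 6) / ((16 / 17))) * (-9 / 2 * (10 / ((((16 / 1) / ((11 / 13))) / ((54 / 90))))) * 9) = -24057 / 832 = -28.91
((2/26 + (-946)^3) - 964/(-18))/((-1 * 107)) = 99051086437/12519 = 7912060.58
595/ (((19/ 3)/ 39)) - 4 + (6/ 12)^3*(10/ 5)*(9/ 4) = 1112795/ 304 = 3660.51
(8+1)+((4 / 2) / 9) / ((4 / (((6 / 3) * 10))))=91 / 9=10.11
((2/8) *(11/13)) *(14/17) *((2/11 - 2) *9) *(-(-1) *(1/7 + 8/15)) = -426/221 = -1.93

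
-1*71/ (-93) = 71/ 93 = 0.76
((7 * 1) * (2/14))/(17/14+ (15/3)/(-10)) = 7/5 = 1.40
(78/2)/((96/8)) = 13/4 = 3.25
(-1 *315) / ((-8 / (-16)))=-630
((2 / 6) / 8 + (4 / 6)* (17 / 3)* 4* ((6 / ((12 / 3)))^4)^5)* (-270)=-889130759535 / 65536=-13567058.71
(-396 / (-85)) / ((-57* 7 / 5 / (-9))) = 1188 / 2261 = 0.53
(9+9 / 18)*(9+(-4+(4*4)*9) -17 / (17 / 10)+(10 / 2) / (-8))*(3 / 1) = 63099 / 16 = 3943.69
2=2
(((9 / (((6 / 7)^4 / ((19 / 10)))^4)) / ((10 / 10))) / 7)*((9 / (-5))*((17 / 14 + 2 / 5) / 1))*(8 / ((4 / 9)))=-9987698125673261777 / 967458816000000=-10323.64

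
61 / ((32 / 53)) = 3233 / 32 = 101.03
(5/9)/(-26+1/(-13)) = -65/3051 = -0.02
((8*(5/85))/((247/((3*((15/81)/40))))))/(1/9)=1/4199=0.00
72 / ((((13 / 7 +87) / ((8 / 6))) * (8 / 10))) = 1.35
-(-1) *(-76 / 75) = -76 / 75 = -1.01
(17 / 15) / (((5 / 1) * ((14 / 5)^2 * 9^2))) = 17 / 47628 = 0.00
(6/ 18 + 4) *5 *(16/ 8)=130/ 3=43.33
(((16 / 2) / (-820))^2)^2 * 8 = 128 / 1766100625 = 0.00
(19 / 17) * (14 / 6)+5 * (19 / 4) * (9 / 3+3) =14801 / 102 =145.11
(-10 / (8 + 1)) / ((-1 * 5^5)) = 2 / 5625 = 0.00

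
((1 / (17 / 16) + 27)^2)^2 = 50906640625 / 83521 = 609507.08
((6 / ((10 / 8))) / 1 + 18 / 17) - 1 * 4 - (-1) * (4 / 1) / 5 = 226 / 85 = 2.66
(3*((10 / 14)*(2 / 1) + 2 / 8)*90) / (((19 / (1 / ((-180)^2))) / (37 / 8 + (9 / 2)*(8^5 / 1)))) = 108.56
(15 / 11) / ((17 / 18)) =270 / 187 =1.44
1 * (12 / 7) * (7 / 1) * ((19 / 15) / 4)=19 / 5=3.80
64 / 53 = 1.21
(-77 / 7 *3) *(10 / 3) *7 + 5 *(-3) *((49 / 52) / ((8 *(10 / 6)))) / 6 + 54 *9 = -236435 / 832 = -284.18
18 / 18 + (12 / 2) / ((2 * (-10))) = 7 / 10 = 0.70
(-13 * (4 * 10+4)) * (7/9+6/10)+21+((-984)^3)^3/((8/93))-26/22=-10054230730225363747753430000.00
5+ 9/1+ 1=15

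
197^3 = 7645373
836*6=5016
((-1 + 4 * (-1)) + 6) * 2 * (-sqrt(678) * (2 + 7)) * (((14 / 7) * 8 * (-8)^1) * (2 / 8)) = 576 * sqrt(678) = 14998.14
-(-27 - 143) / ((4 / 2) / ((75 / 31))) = 6375 / 31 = 205.65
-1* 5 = -5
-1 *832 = -832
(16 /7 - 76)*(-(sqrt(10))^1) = 516*sqrt(10) /7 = 233.11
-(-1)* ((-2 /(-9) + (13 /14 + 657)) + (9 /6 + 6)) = 41936 /63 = 665.65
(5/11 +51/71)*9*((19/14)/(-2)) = -39159/5467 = -7.16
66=66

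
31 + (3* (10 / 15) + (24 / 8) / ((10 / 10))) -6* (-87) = 558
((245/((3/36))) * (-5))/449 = -14700/449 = -32.74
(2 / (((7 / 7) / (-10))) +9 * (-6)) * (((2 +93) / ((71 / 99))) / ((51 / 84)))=-19487160 / 1207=-16145.12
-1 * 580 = -580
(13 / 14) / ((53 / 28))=26 / 53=0.49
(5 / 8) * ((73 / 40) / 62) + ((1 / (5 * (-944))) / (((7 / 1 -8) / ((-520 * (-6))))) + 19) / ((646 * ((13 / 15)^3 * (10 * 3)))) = 3315292717 / 166133132672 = 0.02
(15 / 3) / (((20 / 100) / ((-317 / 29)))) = -7925 / 29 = -273.28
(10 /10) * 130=130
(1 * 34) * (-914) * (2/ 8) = -7769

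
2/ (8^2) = 1/ 32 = 0.03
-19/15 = -1.27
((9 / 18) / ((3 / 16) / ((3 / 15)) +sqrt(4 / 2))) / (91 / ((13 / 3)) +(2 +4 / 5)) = -600 / 34153 +640 * sqrt(2) / 34153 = 0.01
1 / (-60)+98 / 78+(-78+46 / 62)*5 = -9310523 / 24180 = -385.05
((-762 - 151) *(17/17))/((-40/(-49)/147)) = -6576339/40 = -164408.48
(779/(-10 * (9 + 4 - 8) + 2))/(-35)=779/1680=0.46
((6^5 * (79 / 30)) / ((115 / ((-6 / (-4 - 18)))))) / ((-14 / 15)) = -460728 / 8855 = -52.03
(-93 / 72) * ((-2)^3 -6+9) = 155 / 24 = 6.46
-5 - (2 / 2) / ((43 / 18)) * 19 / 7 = -1847 / 301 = -6.14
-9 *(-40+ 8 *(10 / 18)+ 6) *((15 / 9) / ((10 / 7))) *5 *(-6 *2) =-18620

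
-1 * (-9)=9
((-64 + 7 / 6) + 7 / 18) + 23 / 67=-37447 / 603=-62.10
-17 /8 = -2.12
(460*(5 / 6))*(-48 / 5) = -3680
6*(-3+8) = 30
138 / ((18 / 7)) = 53.67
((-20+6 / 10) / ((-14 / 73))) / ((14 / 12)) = 21243 / 245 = 86.71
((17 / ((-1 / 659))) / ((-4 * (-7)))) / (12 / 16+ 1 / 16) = -44812 / 91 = -492.44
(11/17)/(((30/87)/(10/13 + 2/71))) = 117392/78455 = 1.50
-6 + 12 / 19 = -102 / 19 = -5.37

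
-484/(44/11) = -121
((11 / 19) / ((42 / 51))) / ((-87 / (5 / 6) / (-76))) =935 / 1827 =0.51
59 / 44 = 1.34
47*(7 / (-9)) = -329 / 9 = -36.56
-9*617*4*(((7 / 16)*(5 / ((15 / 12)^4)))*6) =-14926464 / 125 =-119411.71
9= 9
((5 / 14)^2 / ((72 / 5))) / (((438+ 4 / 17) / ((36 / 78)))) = 85 / 9111648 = 0.00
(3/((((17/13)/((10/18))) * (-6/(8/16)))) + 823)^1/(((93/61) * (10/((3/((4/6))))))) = 30720271/126480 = 242.89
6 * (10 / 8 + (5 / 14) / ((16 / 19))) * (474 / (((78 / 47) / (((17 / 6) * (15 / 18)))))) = 39450625 / 5824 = 6773.80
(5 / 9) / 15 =1 / 27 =0.04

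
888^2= 788544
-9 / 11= -0.82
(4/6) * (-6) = -4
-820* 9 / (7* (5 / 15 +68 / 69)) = -799.40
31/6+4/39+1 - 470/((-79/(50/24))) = 57503/3081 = 18.66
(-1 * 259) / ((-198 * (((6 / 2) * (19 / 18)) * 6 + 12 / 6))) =37 / 594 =0.06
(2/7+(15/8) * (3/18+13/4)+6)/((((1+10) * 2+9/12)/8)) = 2843/637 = 4.46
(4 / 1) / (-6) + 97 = 96.33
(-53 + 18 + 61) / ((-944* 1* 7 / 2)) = -13 / 1652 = -0.01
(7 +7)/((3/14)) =196/3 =65.33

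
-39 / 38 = -1.03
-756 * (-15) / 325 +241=17933 / 65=275.89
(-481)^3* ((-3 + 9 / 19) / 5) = 5341662768 / 95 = 56228029.14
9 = 9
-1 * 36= -36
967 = 967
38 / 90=19 / 45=0.42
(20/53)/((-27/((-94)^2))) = -176720/1431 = -123.49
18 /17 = 1.06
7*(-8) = -56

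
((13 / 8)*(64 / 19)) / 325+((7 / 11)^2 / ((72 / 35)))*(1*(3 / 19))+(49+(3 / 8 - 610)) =-560.58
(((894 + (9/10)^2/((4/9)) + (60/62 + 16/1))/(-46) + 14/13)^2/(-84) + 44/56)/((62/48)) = -29745598812361/11277680960000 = -2.64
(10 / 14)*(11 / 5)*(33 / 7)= 363 / 49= 7.41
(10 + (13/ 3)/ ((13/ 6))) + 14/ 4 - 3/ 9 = 91/ 6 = 15.17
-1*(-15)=15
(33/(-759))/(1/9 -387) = 9/80086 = 0.00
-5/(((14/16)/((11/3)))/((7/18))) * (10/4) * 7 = -142.59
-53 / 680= -0.08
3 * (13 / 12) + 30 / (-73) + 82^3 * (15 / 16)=150937819 / 292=516910.34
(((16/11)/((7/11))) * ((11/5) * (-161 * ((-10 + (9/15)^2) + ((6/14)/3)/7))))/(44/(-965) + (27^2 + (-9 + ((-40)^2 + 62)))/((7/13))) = 4603207488/2614664675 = 1.76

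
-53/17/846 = -0.00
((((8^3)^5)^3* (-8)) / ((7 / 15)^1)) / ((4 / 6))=-7840105733858422198196150955227939591946240 / 7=-1120015104836917456885164000000000000000000.00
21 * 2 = 42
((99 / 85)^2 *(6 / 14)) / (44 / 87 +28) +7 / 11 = 906120671 / 1379686000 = 0.66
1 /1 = 1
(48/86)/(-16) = -3/86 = -0.03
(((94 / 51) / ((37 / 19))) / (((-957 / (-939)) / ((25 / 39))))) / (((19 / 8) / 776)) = 4566294400 / 23476167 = 194.51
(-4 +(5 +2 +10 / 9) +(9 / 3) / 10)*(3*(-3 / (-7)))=397 / 70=5.67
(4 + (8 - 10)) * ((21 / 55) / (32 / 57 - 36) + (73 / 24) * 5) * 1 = 10130693 / 333300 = 30.40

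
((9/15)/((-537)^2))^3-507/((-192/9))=168857819605321338439/7105128504102936000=23.77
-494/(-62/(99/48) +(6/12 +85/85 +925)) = -32604/59165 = -0.55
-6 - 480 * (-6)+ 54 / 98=140853 / 49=2874.55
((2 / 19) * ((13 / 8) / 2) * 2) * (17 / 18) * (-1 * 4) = -221 / 342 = -0.65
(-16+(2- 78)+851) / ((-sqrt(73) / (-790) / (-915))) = -548643150 * sqrt(73) / 73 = -64213823.68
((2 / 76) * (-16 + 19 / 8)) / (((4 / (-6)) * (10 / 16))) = 0.86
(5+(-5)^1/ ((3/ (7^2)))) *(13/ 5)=-598/ 3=-199.33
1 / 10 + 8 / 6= 43 / 30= 1.43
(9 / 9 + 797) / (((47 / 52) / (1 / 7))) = 5928 / 47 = 126.13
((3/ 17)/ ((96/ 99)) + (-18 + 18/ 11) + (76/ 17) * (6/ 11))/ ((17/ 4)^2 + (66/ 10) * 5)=-82239/ 305558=-0.27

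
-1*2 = -2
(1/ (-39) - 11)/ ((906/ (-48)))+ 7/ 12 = 9167/ 7852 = 1.17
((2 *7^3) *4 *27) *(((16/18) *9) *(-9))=-5334336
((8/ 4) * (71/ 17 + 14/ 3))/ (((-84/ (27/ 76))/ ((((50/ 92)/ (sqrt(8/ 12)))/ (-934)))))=33825 * sqrt(6)/ 1554265664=0.00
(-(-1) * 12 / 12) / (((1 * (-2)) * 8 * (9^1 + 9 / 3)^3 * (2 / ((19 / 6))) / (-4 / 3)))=19 / 248832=0.00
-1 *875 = -875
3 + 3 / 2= 9 / 2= 4.50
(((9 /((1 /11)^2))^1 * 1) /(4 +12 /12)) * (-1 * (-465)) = 101277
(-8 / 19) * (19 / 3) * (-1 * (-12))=-32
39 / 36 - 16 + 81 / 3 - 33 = -251 / 12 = -20.92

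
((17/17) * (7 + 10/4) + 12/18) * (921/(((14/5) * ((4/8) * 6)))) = 93635/84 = 1114.70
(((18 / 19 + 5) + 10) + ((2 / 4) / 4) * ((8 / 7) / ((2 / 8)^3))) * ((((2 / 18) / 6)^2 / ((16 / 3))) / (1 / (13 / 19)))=43381 / 39299904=0.00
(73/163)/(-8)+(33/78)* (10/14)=0.25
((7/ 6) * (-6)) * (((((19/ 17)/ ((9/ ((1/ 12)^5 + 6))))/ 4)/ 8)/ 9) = -198568069/ 10964533248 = -0.02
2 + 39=41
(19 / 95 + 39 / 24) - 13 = -447 / 40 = -11.18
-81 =-81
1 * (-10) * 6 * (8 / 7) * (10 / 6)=-800 / 7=-114.29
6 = 6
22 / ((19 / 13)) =286 / 19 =15.05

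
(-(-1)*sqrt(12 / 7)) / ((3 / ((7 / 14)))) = 0.22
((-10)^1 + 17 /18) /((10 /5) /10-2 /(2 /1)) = 815 /72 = 11.32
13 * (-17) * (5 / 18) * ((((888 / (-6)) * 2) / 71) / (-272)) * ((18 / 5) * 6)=-1443 / 71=-20.32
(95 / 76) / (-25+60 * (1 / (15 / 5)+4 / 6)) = 1 / 28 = 0.04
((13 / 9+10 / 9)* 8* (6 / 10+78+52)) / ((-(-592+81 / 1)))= 120152 / 22995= 5.23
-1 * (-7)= 7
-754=-754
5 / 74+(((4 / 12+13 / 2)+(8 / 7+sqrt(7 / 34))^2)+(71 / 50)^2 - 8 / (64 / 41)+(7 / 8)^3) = 8 * sqrt(238) / 119+176766401449 / 29588160000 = 7.01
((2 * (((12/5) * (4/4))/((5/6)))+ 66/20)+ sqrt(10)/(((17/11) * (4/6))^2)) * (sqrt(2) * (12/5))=6534 * sqrt(5)/1445+ 2718 * sqrt(2)/125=40.86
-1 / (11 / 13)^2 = -169 / 121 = -1.40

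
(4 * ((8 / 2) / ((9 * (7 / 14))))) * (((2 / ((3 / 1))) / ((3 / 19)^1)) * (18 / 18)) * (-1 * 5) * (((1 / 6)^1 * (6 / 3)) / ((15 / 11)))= -13376 / 729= -18.35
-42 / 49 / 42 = -1 / 49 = -0.02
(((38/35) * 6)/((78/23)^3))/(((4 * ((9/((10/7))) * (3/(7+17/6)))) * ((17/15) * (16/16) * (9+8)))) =68196035/60481177848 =0.00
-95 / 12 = -7.92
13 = 13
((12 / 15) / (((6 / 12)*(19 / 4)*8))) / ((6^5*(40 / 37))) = 0.00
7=7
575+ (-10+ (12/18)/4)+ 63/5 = 17333/30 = 577.77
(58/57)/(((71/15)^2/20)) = 87000/95779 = 0.91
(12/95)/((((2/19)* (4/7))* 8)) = 21/80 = 0.26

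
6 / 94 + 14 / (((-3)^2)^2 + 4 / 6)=387 / 1645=0.24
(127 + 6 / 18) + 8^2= 191.33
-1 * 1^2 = -1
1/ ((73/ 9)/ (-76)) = -684/ 73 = -9.37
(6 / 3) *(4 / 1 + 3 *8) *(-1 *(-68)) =3808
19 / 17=1.12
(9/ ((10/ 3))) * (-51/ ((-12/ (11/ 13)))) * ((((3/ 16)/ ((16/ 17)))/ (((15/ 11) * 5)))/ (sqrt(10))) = 0.09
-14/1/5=-2.80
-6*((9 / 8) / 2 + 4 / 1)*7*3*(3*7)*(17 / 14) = -234549 / 16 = -14659.31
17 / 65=0.26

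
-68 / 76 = -17 / 19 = -0.89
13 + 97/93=1306/93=14.04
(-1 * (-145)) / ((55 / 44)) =116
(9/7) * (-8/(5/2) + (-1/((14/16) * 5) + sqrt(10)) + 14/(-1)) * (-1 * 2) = 2196/49- 18 * sqrt(10)/7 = 36.68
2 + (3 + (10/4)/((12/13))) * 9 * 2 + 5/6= 1267/12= 105.58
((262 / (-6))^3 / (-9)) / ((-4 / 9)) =-2248091 / 108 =-20815.66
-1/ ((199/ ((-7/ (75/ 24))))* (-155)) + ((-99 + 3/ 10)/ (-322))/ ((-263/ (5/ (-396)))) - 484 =-1192031422877957/ 2462874546000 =-484.00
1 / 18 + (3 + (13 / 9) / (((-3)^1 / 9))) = -23 / 18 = -1.28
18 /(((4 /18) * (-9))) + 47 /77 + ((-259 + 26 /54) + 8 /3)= -549358 /2079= -264.24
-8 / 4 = -2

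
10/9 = 1.11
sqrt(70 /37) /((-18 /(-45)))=5 * sqrt(2590) /74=3.44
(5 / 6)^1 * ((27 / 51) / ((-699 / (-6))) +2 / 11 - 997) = -72386945 / 87142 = -830.68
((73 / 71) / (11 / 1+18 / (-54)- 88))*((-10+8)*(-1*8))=-438 / 2059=-0.21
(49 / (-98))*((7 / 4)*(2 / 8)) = -7 / 32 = -0.22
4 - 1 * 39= -35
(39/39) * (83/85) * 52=4316/85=50.78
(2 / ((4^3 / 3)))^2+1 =1033 / 1024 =1.01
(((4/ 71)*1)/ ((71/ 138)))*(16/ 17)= 8832/ 85697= 0.10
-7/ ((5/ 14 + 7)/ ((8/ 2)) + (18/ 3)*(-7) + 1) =392/ 2193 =0.18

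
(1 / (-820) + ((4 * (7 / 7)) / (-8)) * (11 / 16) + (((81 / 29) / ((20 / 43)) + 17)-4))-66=-9005923 / 190240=-47.34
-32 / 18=-16 / 9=-1.78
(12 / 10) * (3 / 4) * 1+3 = 39 / 10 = 3.90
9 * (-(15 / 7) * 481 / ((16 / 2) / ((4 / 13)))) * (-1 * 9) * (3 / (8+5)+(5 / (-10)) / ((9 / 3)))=74925 / 364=205.84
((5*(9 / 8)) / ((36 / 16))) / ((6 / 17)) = 85 / 12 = 7.08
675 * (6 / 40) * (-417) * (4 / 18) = -18765 / 2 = -9382.50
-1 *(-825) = 825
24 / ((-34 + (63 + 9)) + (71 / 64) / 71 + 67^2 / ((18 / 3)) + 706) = 4608 / 286499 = 0.02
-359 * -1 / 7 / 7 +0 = 359 / 49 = 7.33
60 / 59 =1.02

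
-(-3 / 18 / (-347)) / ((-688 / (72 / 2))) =0.00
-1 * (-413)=413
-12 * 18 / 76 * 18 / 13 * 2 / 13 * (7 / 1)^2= -95256 / 3211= -29.67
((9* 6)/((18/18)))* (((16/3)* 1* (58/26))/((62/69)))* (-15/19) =-4322160/7657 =-564.47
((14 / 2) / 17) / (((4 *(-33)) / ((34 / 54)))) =-7 / 3564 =-0.00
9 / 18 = 0.50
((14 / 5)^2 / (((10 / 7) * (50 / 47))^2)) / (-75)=-5303809 / 117187500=-0.05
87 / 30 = 29 / 10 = 2.90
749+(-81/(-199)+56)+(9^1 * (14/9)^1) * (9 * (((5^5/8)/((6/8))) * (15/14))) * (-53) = -1482851323/398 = -3725757.09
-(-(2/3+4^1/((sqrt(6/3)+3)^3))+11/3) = -2.95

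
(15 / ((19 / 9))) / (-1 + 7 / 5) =675 / 38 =17.76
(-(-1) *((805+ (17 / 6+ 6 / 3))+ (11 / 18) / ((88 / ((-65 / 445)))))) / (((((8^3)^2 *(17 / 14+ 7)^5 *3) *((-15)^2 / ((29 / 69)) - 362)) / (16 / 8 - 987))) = -996556732713101 / 6369301095643791360000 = -0.00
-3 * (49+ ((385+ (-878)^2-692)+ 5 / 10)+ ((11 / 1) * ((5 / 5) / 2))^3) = -2312378.62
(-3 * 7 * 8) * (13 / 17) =-2184 / 17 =-128.47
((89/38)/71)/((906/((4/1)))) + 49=29943842/611097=49.00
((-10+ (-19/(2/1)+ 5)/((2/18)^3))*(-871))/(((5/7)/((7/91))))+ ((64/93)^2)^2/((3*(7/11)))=4848595876108829/15709092210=308649.02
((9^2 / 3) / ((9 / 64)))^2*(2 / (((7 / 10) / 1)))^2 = 14745600 / 49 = 300930.61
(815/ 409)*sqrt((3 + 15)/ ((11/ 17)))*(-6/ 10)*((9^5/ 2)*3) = -259874649*sqrt(374)/ 8998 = -558539.29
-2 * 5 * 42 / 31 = -420 / 31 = -13.55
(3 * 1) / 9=1 / 3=0.33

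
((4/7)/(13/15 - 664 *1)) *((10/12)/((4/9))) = -225/139258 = -0.00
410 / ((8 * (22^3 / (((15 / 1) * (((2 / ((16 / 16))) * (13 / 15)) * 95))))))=253175 / 21296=11.89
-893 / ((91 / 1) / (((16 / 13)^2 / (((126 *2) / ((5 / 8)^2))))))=-22325 / 968877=-0.02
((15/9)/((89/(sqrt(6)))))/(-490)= -sqrt(6)/26166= -0.00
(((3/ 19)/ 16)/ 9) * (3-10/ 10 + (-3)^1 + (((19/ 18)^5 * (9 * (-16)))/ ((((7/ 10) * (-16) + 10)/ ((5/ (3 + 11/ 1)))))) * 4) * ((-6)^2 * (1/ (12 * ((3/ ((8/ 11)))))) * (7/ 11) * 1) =61626913/ 543014604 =0.11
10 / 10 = 1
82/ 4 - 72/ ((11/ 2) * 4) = 17.23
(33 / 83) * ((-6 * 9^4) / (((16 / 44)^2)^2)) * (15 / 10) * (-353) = 10070984628441 / 21248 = 473973297.65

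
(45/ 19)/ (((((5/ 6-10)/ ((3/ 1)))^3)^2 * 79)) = 306110016/ 8309728315625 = 0.00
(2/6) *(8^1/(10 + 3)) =8/39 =0.21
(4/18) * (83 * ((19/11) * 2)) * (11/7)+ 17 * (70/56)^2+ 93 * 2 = 315191/1008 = 312.69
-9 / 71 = -0.13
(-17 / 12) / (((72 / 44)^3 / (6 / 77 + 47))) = -7456625 / 489888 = -15.22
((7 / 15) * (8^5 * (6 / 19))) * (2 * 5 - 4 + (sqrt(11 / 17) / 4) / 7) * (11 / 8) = 22528 * sqrt(187) / 1615 + 3784704 / 95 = 40029.74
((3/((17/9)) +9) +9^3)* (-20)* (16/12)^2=-447040/17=-26296.47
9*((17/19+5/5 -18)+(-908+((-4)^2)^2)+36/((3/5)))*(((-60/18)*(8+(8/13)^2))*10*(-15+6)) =-13756852.32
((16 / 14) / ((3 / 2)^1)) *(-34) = -544 / 21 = -25.90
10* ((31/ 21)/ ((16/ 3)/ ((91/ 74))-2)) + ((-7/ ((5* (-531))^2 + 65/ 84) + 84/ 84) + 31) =7237460143223/ 188885694635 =38.32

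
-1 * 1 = -1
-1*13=-13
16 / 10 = 8 / 5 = 1.60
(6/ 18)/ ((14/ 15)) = 5/ 14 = 0.36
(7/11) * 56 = 392/11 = 35.64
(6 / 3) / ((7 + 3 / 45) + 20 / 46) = 345 / 1294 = 0.27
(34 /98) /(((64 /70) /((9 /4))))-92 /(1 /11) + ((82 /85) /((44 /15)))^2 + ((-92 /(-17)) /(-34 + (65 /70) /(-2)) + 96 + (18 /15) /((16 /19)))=-27628382836839 /30235596160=-913.77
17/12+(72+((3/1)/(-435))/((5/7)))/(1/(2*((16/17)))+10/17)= 116073943/1766100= 65.72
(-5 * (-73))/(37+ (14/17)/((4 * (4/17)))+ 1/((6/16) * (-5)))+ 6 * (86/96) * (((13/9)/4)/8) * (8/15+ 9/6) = 3180253619/309726720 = 10.27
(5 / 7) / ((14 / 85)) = 425 / 98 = 4.34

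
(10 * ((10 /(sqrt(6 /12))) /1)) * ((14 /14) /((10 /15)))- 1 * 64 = -64 + 150 * sqrt(2) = 148.13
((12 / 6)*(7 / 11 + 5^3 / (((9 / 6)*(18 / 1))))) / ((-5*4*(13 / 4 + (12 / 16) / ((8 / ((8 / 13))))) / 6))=-20332 / 21285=-0.96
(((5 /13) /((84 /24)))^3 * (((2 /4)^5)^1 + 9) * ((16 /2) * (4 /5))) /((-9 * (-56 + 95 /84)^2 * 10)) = -92480 /326694266899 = -0.00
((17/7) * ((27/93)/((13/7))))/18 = 17/806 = 0.02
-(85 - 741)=656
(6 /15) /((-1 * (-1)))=2 /5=0.40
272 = 272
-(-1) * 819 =819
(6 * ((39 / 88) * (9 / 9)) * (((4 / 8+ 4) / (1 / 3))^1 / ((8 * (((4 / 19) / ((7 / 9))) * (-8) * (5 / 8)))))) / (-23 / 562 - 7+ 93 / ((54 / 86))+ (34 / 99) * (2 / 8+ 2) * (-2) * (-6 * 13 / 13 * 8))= -118061307 / 7664762240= -0.02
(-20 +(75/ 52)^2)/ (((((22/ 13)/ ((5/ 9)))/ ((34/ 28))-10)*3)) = 4118675/ 5165472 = 0.80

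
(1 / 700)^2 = 1 / 490000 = 0.00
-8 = -8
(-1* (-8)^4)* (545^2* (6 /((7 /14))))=-14599372800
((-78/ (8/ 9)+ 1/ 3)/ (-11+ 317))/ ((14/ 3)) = -1049/ 17136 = -0.06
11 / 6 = 1.83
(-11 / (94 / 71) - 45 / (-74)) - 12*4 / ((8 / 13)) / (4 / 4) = -149033 / 1739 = -85.70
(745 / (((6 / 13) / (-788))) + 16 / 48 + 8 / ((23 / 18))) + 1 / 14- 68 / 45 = -18430674011 / 14490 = -1271958.18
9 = 9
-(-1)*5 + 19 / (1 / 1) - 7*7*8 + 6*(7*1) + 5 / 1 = -321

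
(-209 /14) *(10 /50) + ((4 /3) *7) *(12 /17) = 4287 /1190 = 3.60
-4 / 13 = -0.31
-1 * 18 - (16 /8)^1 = -20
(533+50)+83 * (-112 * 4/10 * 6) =-21727.40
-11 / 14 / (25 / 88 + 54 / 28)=-484 / 1363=-0.36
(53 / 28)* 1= 53 / 28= 1.89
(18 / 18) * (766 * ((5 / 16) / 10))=383 / 16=23.94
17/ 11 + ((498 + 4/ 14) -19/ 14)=76765/ 154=498.47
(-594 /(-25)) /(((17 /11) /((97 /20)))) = 316899 /4250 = 74.56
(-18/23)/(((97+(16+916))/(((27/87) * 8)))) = -432/228781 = -0.00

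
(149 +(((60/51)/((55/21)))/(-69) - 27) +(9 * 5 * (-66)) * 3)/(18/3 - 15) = 12599072/12903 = 976.45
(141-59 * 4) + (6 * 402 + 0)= 2317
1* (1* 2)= 2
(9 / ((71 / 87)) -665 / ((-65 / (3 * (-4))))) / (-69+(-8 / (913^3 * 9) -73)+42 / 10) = 3532151647579005 / 4355878576731851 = 0.81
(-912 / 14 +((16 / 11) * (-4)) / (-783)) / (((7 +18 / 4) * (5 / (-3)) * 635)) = 1570832 / 293516685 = 0.01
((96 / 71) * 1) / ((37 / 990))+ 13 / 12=1174631 / 31524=37.26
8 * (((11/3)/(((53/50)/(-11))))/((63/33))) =-532400/3339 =-159.45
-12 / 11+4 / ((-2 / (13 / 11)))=-38 / 11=-3.45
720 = 720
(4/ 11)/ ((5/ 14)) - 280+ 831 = 30361/ 55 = 552.02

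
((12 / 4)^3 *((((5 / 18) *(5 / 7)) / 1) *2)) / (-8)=-75 / 56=-1.34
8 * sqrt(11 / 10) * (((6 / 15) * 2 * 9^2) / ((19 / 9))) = 257.54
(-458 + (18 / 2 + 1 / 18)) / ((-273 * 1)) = 8081 / 4914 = 1.64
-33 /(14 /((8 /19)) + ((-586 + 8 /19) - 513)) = 2508 /80965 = 0.03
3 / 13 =0.23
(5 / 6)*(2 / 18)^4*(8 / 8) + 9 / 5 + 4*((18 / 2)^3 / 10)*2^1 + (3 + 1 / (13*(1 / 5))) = 588.38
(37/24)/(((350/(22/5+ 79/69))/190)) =1344839/289800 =4.64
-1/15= -0.07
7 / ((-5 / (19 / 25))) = -1.06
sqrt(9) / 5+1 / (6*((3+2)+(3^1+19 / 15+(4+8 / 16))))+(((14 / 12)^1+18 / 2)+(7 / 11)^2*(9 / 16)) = 132007427 / 11993520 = 11.01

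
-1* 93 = -93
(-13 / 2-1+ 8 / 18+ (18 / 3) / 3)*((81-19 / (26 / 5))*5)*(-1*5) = 351925 / 36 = 9775.69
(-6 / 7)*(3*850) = -2185.71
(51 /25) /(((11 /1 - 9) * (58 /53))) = 2703 /2900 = 0.93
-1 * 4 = -4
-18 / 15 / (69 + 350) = -6 / 2095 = -0.00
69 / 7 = 9.86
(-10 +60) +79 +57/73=129.78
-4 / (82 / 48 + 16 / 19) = -1824 / 1163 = -1.57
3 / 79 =0.04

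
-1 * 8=-8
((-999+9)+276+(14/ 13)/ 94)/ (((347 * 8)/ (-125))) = 54530875/ 1696136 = 32.15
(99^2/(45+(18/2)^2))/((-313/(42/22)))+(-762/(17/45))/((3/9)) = -64401669/10642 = -6051.65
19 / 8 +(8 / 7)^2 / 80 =4687 / 1960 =2.39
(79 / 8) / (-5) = -79 / 40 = -1.98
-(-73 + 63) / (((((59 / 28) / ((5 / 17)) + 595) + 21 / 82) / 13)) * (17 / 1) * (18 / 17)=4477200 / 1152631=3.88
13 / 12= 1.08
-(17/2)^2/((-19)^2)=-289/1444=-0.20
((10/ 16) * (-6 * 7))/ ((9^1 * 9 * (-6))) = 35/ 648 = 0.05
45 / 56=0.80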